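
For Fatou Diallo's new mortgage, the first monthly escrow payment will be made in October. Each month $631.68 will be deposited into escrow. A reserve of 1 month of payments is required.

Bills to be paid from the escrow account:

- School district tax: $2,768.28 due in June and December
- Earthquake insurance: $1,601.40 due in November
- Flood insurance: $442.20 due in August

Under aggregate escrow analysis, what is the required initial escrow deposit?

$3,106.32

Cushion = 1 × $631.68 = $631.68
Trial balance (start $0, +$631.68 each month, − disbursements):
  Oct: +$631.68 → $631.68
  Nov: +$631.68 − $1,601.40 → -$338.04
  Dec: +$631.68 − $2,768.28 → -$2,474.64
  Jan: +$631.68 → -$1,842.96
  Feb: +$631.68 → -$1,211.28
  Mar: +$631.68 → -$579.60
  Apr: +$631.68 → $52.08
  May: +$631.68 → $683.76
  Jun: +$631.68 − $2,768.28 → -$1,452.84
  Jul: +$631.68 → -$821.16
  Aug: +$631.68 − $442.20 → -$631.68
  Sep: +$631.68 → $0.00
Lowest trial balance = -$2,474.64 (Dec)
Initial deposit = cushion − low point = $631.68 − (-$2,474.64) = $3,106.32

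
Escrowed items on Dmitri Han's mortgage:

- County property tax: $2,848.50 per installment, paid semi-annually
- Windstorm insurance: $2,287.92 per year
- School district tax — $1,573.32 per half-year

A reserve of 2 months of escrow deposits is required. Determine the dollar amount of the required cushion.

$1,855.26

County property tax = $2,848.50 × 2 = $5,697.00 per year
Windstorm insurance = $2,287.92 per year
School district tax = $1,573.32 × 2 = $3,146.64 per year
Combined annual = $5,697.00 + $2,287.92 + $3,146.64 = $11,131.56
Monthly = $11,131.56 / 12 = $927.63
Required cushion = 2 × $927.63 = $1,855.26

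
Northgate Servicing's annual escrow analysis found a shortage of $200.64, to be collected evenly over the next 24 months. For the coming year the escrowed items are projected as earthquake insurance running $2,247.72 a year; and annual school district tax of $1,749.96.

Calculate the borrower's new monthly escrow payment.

$341.50

Earthquake insurance: $2,247.72 annually
School district tax: $1,749.96 annually
Total annual escrow = $3,997.68
Per month = $3,997.68 ÷ 12 = $333.14
Shortage per month = $200.64 ÷ 24 = $8.36
Adjusted monthly = $333.14 + $8.36 = $341.50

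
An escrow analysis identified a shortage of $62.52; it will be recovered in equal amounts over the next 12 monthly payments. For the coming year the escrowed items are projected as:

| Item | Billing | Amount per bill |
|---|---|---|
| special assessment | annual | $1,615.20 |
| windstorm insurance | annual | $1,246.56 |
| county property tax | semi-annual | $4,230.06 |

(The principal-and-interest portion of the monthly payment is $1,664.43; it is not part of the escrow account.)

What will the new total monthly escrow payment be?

Special assessment = $1,615.20 annually
Windstorm insurance = $1,246.56 annually
County property tax = $4,230.06 × 2 = $8,460.12 annually
Total per year = $11,321.88
Monthly escrow = $11,321.88 / 12 = $943.49
Shortage per month = $62.52 ÷ 12 = $5.21
Adjusted monthly = $943.49 + $5.21 = $948.70

$948.70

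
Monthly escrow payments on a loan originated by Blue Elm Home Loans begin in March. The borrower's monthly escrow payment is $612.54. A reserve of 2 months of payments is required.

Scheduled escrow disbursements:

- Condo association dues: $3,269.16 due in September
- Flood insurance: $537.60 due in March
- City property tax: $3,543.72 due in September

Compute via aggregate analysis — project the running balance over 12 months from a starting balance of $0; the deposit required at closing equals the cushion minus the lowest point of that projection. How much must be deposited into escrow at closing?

Cushion = 2 × $612.54 = $1,225.08
Trial balance (start $0, +$612.54 each month, − disbursements):
  Mar: +$612.54 − $537.60 → $74.94
  Apr: +$612.54 → $687.48
  May: +$612.54 → $1,300.02
  Jun: +$612.54 → $1,912.56
  Jul: +$612.54 → $2,525.10
  Aug: +$612.54 → $3,137.64
  Sep: +$612.54 − $6,812.88 → -$3,062.70
  Oct: +$612.54 → -$2,450.16
  Nov: +$612.54 → -$1,837.62
  Dec: +$612.54 → -$1,225.08
  Jan: +$612.54 → -$612.54
  Feb: +$612.54 → $0.00
Lowest trial balance = -$3,062.70 (Sep)
Initial deposit = cushion − low point = $1,225.08 − (-$3,062.70) = $4,287.78

$4,287.78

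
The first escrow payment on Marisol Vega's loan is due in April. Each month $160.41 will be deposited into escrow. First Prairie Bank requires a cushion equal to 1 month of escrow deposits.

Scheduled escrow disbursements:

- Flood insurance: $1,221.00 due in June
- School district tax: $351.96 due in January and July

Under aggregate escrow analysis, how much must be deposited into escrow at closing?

$1,091.73

Cushion = 1 × $160.41 = $160.41
Trial balance (start $0, +$160.41 each month, − disbursements):
  Apr: +$160.41 → $160.41
  May: +$160.41 → $320.82
  Jun: +$160.41 − $1,221.00 → -$739.77
  Jul: +$160.41 − $351.96 → -$931.32
  Aug: +$160.41 → -$770.91
  Sep: +$160.41 → -$610.50
  Oct: +$160.41 → -$450.09
  Nov: +$160.41 → -$289.68
  Dec: +$160.41 → -$129.27
  Jan: +$160.41 − $351.96 → -$320.82
  Feb: +$160.41 → -$160.41
  Mar: +$160.41 → $0.00
Lowest trial balance = -$931.32 (Jul)
Initial deposit = cushion − low point = $160.41 − (-$931.32) = $1,091.73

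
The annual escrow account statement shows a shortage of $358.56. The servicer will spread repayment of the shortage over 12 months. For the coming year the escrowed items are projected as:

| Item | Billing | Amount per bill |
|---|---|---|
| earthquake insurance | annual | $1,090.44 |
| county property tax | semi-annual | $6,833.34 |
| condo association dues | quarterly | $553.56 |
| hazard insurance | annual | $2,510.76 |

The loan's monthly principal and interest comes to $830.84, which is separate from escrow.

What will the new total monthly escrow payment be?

Earthquake insurance — $1,090.44/yr
County property tax — $6,833.34 × 2 = $13,666.68/yr
Condo association dues — $553.56 × 4 = $2,214.24/yr
Hazard insurance — $2,510.76/yr
Combined annual = $1,090.44 + $13,666.68 + $2,214.24 + $2,510.76 = $19,482.12
Monthly escrow = $19,482.12 / 12 = $1,623.51
Shortage spread = $358.56 ÷ 12 = $29.88/mo
New monthly escrow = $1,623.51 + $29.88 = $1,653.39

$1,653.39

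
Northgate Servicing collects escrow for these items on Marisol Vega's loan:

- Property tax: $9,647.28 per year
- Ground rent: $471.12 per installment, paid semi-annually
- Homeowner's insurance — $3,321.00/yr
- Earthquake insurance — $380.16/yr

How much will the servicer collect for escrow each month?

$1,190.89

Property tax — $9,647.28/yr
Ground rent — $471.12 × 2 = $942.24/yr
Homeowner's insurance — $3,321.00/yr
Earthquake insurance — $380.16/yr
Total annual escrow = $14,290.68
Monthly escrow = $14,290.68 / 12 = $1,190.89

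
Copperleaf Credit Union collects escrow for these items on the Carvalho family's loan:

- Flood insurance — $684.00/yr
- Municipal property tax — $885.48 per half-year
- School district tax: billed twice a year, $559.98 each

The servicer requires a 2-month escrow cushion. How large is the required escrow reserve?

Flood insurance — $684.00/yr
Municipal property tax — $885.48 × 2 = $1,770.96/yr
School district tax — $559.98 × 2 = $1,119.96/yr
Combined annual = $684.00 + $1,770.96 + $1,119.96 = $3,574.92
Base monthly escrow = $3,574.92 / 12 = $297.91
Reserve = 2 × $297.91 = $595.82

$595.82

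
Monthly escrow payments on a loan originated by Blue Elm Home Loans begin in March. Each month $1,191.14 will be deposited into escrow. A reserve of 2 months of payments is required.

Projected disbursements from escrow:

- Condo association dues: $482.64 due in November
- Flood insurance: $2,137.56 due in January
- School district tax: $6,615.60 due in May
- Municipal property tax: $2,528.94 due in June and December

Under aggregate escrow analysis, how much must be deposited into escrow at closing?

$6,762.26

Cushion = 2 × $1,191.14 = $2,382.28
Trial balance (start $0, +$1,191.14 each month, − disbursements):
  Mar: +$1,191.14 → $1,191.14
  Apr: +$1,191.14 → $2,382.28
  May: +$1,191.14 − $6,615.60 → -$3,042.18
  Jun: +$1,191.14 − $2,528.94 → -$4,379.98
  Jul: +$1,191.14 → -$3,188.84
  Aug: +$1,191.14 → -$1,997.70
  Sep: +$1,191.14 → -$806.56
  Oct: +$1,191.14 → $384.58
  Nov: +$1,191.14 − $482.64 → $1,093.08
  Dec: +$1,191.14 − $2,528.94 → -$244.72
  Jan: +$1,191.14 − $2,137.56 → -$1,191.14
  Feb: +$1,191.14 → $0.00
Lowest trial balance = -$4,379.98 (Jun)
Initial deposit = cushion − low point = $2,382.28 − (-$4,379.98) = $6,762.26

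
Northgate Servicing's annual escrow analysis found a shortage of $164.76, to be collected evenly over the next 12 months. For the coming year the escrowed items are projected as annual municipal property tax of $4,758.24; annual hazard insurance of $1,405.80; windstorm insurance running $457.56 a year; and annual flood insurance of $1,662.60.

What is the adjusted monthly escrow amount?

Municipal property tax = $4,758.24 annually
Hazard insurance = $1,405.80 annually
Windstorm insurance = $457.56 annually
Flood insurance = $1,662.60 annually
Total annual escrow = $4,758.24 + $1,405.80 + $457.56 + $1,662.60 = $8,284.20
Monthly escrow = $8,284.20 ÷ 12 = $690.35
Shortage spread = $164.76 / 12 = $13.73/mo
New monthly escrow = $690.35 + $13.73 = $704.08

$704.08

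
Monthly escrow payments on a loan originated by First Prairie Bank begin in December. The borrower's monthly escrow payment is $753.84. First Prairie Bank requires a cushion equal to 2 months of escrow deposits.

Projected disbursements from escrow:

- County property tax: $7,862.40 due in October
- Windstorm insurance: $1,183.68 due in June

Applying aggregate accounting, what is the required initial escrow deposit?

Cushion = 2 × $753.84 = $1,507.68
Trial balance (start $0, +$753.84 each month, − disbursements):
  Dec: +$753.84 → $753.84
  Jan: +$753.84 → $1,507.68
  Feb: +$753.84 → $2,261.52
  Mar: +$753.84 → $3,015.36
  Apr: +$753.84 → $3,769.20
  May: +$753.84 → $4,523.04
  Jun: +$753.84 − $1,183.68 → $4,093.20
  Jul: +$753.84 → $4,847.04
  Aug: +$753.84 → $5,600.88
  Sep: +$753.84 → $6,354.72
  Oct: +$753.84 − $7,862.40 → -$753.84
  Nov: +$753.84 → $0.00
Lowest trial balance = -$753.84 (Oct)
Initial deposit = cushion − low point = $1,507.68 − (-$753.84) = $2,261.52

$2,261.52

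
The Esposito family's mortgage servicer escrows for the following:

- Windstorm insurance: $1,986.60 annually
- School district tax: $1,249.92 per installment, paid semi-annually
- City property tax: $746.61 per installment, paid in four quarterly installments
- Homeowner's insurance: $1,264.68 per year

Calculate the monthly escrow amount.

Windstorm insurance = $1,986.60 per year
School district tax = $1,249.92 × 2 = $2,499.84 per year
City property tax = $746.61 × 4 = $2,986.44 per year
Homeowner's insurance = $1,264.68 per year
Annual escrow total = $8,737.56
Per month = $8,737.56 ÷ 12 = $728.13

$728.13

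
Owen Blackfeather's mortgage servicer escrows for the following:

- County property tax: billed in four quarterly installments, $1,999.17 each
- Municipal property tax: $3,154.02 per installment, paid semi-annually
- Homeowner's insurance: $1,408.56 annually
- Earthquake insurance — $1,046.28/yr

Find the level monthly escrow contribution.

County property tax = $1,999.17 × 4 = $7,996.68/yr
Municipal property tax = $3,154.02 × 2 = $6,308.04/yr
Homeowner's insurance = $1,408.56/yr
Earthquake insurance = $1,046.28/yr
Annual escrow total = $7,996.68 + $6,308.04 + $1,408.56 + $1,046.28 = $16,759.56
Per month = $16,759.56 / 12 = $1,396.63

$1,396.63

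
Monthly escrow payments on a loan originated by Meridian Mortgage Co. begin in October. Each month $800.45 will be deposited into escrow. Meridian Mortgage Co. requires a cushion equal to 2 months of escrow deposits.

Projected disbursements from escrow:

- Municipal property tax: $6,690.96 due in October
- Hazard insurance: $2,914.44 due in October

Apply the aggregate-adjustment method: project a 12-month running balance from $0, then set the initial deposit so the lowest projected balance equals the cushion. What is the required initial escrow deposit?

$10,405.85

Cushion = 2 × $800.45 = $1,600.90
Trial balance (start $0, +$800.45 each month, − disbursements):
  Oct: +$800.45 − $9,605.40 → -$8,804.95
  Nov: +$800.45 → -$8,004.50
  Dec: +$800.45 → -$7,204.05
  Jan: +$800.45 → -$6,403.60
  Feb: +$800.45 → -$5,603.15
  Mar: +$800.45 → -$4,802.70
  Apr: +$800.45 → -$4,002.25
  May: +$800.45 → -$3,201.80
  Jun: +$800.45 → -$2,401.35
  Jul: +$800.45 → -$1,600.90
  Aug: +$800.45 → -$800.45
  Sep: +$800.45 → $0.00
Lowest trial balance = -$8,804.95 (Oct)
Initial deposit = cushion − low point = $1,600.90 − (-$8,804.95) = $10,405.85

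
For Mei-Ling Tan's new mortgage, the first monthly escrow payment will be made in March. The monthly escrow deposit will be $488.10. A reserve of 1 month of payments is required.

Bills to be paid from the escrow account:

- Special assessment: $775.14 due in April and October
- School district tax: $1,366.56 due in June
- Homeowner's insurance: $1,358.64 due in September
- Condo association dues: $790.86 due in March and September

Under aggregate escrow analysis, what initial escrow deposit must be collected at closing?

$2,440.50

Cushion = 1 × $488.10 = $488.10
Trial balance (start $0, +$488.10 each month, − disbursements):
  Mar: +$488.10 − $790.86 → -$302.76
  Apr: +$488.10 − $775.14 → -$589.80
  May: +$488.10 → -$101.70
  Jun: +$488.10 − $1,366.56 → -$980.16
  Jul: +$488.10 → -$492.06
  Aug: +$488.10 → -$3.96
  Sep: +$488.10 − $2,149.50 → -$1,665.36
  Oct: +$488.10 − $775.14 → -$1,952.40
  Nov: +$488.10 → -$1,464.30
  Dec: +$488.10 → -$976.20
  Jan: +$488.10 → -$488.10
  Feb: +$488.10 → $0.00
Lowest trial balance = -$1,952.40 (Oct)
Initial deposit = cushion − low point = $488.10 − (-$1,952.40) = $2,440.50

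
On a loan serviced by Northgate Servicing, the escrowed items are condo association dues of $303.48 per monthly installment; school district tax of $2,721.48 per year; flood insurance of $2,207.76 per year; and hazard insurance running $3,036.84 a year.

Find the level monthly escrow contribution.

$967.32

Condo association dues: $303.48 × 12 = $3,641.76
School district tax: $2,721.48
Flood insurance: $2,207.76
Hazard insurance: $3,036.84
Yearly total = $3,641.76 + $2,721.48 + $2,207.76 + $3,036.84 = $11,607.84
Per month = $11,607.84 ÷ 12 = $967.32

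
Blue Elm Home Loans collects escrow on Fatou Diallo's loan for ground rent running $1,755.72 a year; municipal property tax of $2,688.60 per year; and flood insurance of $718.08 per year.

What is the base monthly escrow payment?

Ground rent: $1,755.72 per year
Municipal property tax: $2,688.60 per year
Flood insurance: $718.08 per year
Total annual escrow = $1,755.72 + $2,688.60 + $718.08 = $5,162.40
Per month = $5,162.40 / 12 = $430.20

$430.20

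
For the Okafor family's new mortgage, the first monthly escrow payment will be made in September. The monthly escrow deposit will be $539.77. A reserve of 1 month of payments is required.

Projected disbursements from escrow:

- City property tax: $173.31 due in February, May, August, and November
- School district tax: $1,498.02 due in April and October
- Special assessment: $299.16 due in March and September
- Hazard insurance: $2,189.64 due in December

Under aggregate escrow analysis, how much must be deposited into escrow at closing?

Cushion = 1 × $539.77 = $539.77
Trial balance (start $0, +$539.77 each month, − disbursements):
  Sep: +$539.77 − $299.16 → $240.61
  Oct: +$539.77 − $1,498.02 → -$717.64
  Nov: +$539.77 − $173.31 → -$351.18
  Dec: +$539.77 − $2,189.64 → -$2,001.05
  Jan: +$539.77 → -$1,461.28
  Feb: +$539.77 − $173.31 → -$1,094.82
  Mar: +$539.77 − $299.16 → -$854.21
  Apr: +$539.77 − $1,498.02 → -$1,812.46
  May: +$539.77 − $173.31 → -$1,446.00
  Jun: +$539.77 → -$906.23
  Jul: +$539.77 → -$366.46
  Aug: +$539.77 − $173.31 → $0.00
Lowest trial balance = -$2,001.05 (Dec)
Initial deposit = cushion − low point = $539.77 − (-$2,001.05) = $2,540.82

$2,540.82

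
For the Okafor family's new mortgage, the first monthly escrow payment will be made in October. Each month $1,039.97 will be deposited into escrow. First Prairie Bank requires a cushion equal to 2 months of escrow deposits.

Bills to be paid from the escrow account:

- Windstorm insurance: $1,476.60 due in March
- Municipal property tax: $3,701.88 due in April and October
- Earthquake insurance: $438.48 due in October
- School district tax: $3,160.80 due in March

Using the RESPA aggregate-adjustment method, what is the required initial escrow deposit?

Cushion = 2 × $1,039.97 = $2,079.94
Trial balance (start $0, +$1,039.97 each month, − disbursements):
  Oct: +$1,039.97 − $4,140.36 → -$3,100.39
  Nov: +$1,039.97 → -$2,060.42
  Dec: +$1,039.97 → -$1,020.45
  Jan: +$1,039.97 → $19.52
  Feb: +$1,039.97 → $1,059.49
  Mar: +$1,039.97 − $4,637.40 → -$2,537.94
  Apr: +$1,039.97 − $3,701.88 → -$5,199.85
  May: +$1,039.97 → -$4,159.88
  Jun: +$1,039.97 → -$3,119.91
  Jul: +$1,039.97 → -$2,079.94
  Aug: +$1,039.97 → -$1,039.97
  Sep: +$1,039.97 → $0.00
Lowest trial balance = -$5,199.85 (Apr)
Initial deposit = cushion − low point = $2,079.94 − (-$5,199.85) = $7,279.79

$7,279.79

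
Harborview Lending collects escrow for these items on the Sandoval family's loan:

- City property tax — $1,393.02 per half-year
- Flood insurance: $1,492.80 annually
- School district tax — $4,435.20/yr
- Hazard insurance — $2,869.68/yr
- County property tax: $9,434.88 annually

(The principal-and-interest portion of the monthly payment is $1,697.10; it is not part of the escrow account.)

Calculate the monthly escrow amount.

$1,751.55

City property tax — $1,393.02 × 2 = $2,786.04/yr
Flood insurance — $1,492.80/yr
School district tax — $4,435.20/yr
Hazard insurance — $2,869.68/yr
County property tax — $9,434.88/yr
Yearly total = $2,786.04 + $1,492.80 + $4,435.20 + $2,869.68 + $9,434.88 = $21,018.60
Monthly escrow = $21,018.60 ÷ 12 = $1,751.55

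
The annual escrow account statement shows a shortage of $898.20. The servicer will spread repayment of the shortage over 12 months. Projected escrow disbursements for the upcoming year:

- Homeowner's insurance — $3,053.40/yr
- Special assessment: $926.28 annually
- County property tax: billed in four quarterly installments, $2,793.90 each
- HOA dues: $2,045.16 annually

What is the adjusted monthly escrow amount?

$1,508.22

Homeowner's insurance: $3,053.40/yr
Special assessment: $926.28/yr
County property tax: $2,793.90 × 4 = $11,175.60/yr
HOA dues: $2,045.16/yr
Total per year = $3,053.40 + $926.28 + $11,175.60 + $2,045.16 = $17,200.44
Monthly = $17,200.44 / 12 = $1,433.37
Shortage spread = $898.20 / 12 = $74.85/mo
Adjusted monthly = $1,433.37 + $74.85 = $1,508.22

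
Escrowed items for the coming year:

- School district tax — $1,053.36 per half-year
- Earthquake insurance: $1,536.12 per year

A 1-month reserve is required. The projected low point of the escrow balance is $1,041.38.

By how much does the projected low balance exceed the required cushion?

$737.81

School district tax = $1,053.36 × 2 = $2,106.72 annually
Earthquake insurance = $1,536.12 annually
Total annual escrow = $2,106.72 + $1,536.12 = $3,642.84
Base monthly escrow = $3,642.84 / 12 = $303.57
Cushion = 1 × $303.57 = $303.57
Surplus = $1,041.38 − $303.57 = $737.81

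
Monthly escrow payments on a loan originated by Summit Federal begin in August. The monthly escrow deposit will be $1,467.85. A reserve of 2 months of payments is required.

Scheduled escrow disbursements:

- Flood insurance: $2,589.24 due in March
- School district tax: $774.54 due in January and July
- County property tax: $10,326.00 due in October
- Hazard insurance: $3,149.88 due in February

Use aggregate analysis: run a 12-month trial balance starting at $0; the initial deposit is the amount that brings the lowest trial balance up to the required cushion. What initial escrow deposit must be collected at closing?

$8,858.15

Cushion = 2 × $1,467.85 = $2,935.70
Trial balance (start $0, +$1,467.85 each month, − disbursements):
  Aug: +$1,467.85 → $1,467.85
  Sep: +$1,467.85 → $2,935.70
  Oct: +$1,467.85 − $10,326.00 → -$5,922.45
  Nov: +$1,467.85 → -$4,454.60
  Dec: +$1,467.85 → -$2,986.75
  Jan: +$1,467.85 − $774.54 → -$2,293.44
  Feb: +$1,467.85 − $3,149.88 → -$3,975.47
  Mar: +$1,467.85 − $2,589.24 → -$5,096.86
  Apr: +$1,467.85 → -$3,629.01
  May: +$1,467.85 → -$2,161.16
  Jun: +$1,467.85 → -$693.31
  Jul: +$1,467.85 − $774.54 → $0.00
Lowest trial balance = -$5,922.45 (Oct)
Initial deposit = cushion − low point = $2,935.70 − (-$5,922.45) = $8,858.15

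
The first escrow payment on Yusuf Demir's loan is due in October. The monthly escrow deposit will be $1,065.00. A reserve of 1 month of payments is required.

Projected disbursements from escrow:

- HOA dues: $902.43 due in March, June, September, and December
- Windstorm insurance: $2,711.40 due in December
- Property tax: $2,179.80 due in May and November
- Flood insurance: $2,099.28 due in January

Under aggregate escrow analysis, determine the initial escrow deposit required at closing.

Cushion = 1 × $1,065.00 = $1,065.00
Trial balance (start $0, +$1,065.00 each month, − disbursements):
  Oct: +$1,065.00 → $1,065.00
  Nov: +$1,065.00 − $2,179.80 → -$49.80
  Dec: +$1,065.00 − $3,613.83 → -$2,598.63
  Jan: +$1,065.00 − $2,099.28 → -$3,632.91
  Feb: +$1,065.00 → -$2,567.91
  Mar: +$1,065.00 − $902.43 → -$2,405.34
  Apr: +$1,065.00 → -$1,340.34
  May: +$1,065.00 − $2,179.80 → -$2,455.14
  Jun: +$1,065.00 − $902.43 → -$2,292.57
  Jul: +$1,065.00 → -$1,227.57
  Aug: +$1,065.00 → -$162.57
  Sep: +$1,065.00 − $902.43 → $0.00
Lowest trial balance = -$3,632.91 (Jan)
Initial deposit = cushion − low point = $1,065.00 − (-$3,632.91) = $4,697.91

$4,697.91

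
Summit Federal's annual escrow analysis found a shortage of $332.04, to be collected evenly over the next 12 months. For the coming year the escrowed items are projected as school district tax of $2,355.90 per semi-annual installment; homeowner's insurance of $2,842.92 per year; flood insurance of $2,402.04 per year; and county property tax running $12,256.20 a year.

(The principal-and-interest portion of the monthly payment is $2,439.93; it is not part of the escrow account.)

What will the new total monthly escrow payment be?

$1,878.75

School district tax = $2,355.90 × 2 = $4,711.80/yr
Homeowner's insurance = $2,842.92/yr
Flood insurance = $2,402.04/yr
County property tax = $12,256.20/yr
Annual escrow total = $22,212.96
Base monthly escrow = $22,212.96 ÷ 12 = $1,851.08
Shortage spread = $332.04 ÷ 12 = $27.67/mo
New monthly escrow = $1,851.08 + $27.67 = $1,878.75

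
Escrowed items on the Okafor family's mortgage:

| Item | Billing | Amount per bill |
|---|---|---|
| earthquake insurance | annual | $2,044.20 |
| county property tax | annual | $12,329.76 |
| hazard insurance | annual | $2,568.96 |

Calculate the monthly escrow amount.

$1,411.91

Earthquake insurance — $2,044.20 per year
County property tax — $12,329.76 per year
Hazard insurance — $2,568.96 per year
Yearly total = $16,942.92
Per month = $16,942.92 ÷ 12 = $1,411.91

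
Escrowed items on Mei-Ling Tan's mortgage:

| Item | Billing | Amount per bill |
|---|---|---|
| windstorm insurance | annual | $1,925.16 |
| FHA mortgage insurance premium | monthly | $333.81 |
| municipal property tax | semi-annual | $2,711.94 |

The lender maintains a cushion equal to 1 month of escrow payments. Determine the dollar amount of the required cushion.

$946.23

Windstorm insurance: $1,925.16/yr
FHA mortgage insurance premium: $333.81 × 12 = $4,005.72/yr
Municipal property tax: $2,711.94 × 2 = $5,423.88/yr
Total per year = $1,925.16 + $4,005.72 + $5,423.88 = $11,354.76
Base monthly escrow = $11,354.76 / 12 = $946.23
Reserve = 1 × $946.23 = $946.23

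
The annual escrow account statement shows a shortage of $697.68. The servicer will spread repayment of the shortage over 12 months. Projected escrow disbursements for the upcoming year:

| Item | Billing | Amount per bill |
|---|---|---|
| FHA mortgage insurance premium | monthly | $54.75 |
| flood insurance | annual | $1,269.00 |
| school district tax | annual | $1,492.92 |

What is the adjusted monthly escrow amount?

$343.05

FHA mortgage insurance premium — $54.75 × 12 = $657.00
Flood insurance — $1,269.00
School district tax — $1,492.92
Total per year = $657.00 + $1,269.00 + $1,492.92 = $3,418.92
Monthly = $3,418.92 / 12 = $284.91
Monthly shortage recovery: $697.68 / 12 = $58.14
New monthly escrow = $284.91 + $58.14 = $343.05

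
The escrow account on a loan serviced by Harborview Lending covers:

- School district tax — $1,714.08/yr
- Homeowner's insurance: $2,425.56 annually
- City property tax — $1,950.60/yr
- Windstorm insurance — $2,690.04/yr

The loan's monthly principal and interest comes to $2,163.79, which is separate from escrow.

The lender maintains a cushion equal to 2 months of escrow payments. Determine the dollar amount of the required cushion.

School district tax = $1,714.08/yr
Homeowner's insurance = $2,425.56/yr
City property tax = $1,950.60/yr
Windstorm insurance = $2,690.04/yr
Yearly total = $1,714.08 + $2,425.56 + $1,950.60 + $2,690.04 = $8,780.28
Base monthly escrow = $8,780.28 ÷ 12 = $731.69
Reserve = 2 × $731.69 = $1,463.38

$1,463.38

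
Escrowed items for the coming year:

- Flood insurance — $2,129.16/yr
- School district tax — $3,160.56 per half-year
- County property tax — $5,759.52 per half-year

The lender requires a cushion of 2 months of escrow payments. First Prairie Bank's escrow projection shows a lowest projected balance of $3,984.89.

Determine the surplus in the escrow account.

$656.67

Flood insurance: $2,129.16 per year
School district tax: $3,160.56 × 2 = $6,321.12 per year
County property tax: $5,759.52 × 2 = $11,519.04 per year
Total annual escrow = $2,129.16 + $6,321.12 + $11,519.04 = $19,969.32
Base monthly escrow = $19,969.32 ÷ 12 = $1,664.11
Cushion = 2 × $1,664.11 = $3,328.22
Surplus = $3,984.89 − $3,328.22 = $656.67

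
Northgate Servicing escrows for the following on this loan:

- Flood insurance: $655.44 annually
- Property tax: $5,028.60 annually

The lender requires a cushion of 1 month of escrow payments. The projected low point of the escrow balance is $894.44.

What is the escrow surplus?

Flood insurance: $655.44 annually
Property tax: $5,028.60 annually
Yearly total = $655.44 + $5,028.60 = $5,684.04
Base monthly escrow = $5,684.04 / 12 = $473.67
Required cushion = 1 × $473.67 = $473.67
Excess over cushion: $894.44 − $473.67 = $420.77

$420.77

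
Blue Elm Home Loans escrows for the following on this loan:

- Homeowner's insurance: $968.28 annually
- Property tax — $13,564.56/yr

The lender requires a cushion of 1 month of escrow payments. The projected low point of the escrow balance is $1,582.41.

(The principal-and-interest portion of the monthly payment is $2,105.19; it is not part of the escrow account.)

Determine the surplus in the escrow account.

$371.34

Homeowner's insurance — $968.28/yr
Property tax — $13,564.56/yr
Total annual escrow = $968.28 + $13,564.56 = $14,532.84
Per month = $14,532.84 / 12 = $1,211.07
Required cushion = 1 × $1,211.07 = $1,211.07
Surplus = $1,582.41 − $1,211.07 = $371.34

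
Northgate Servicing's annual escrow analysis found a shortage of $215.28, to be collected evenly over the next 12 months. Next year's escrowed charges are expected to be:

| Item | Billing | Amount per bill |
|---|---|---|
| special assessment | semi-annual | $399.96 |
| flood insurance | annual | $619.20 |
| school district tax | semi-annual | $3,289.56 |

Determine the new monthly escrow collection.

$684.46

Special assessment — $399.96 × 2 = $799.92
Flood insurance — $619.20
School district tax — $3,289.56 × 2 = $6,579.12
Combined annual = $799.92 + $619.20 + $6,579.12 = $7,998.24
Monthly escrow = $7,998.24 ÷ 12 = $666.52
Monthly shortage recovery: $215.28 ÷ 12 = $17.94
Adjusted monthly = $666.52 + $17.94 = $684.46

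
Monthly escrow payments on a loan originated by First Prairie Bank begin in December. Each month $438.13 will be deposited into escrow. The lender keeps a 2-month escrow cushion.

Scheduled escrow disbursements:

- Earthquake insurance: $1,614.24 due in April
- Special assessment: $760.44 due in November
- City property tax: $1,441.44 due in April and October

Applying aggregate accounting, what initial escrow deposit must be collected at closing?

Cushion = 2 × $438.13 = $876.26
Trial balance (start $0, +$438.13 each month, − disbursements):
  Dec: +$438.13 → $438.13
  Jan: +$438.13 → $876.26
  Feb: +$438.13 → $1,314.39
  Mar: +$438.13 → $1,752.52
  Apr: +$438.13 − $3,055.68 → -$865.03
  May: +$438.13 → -$426.90
  Jun: +$438.13 → $11.23
  Jul: +$438.13 → $449.36
  Aug: +$438.13 → $887.49
  Sep: +$438.13 → $1,325.62
  Oct: +$438.13 − $1,441.44 → $322.31
  Nov: +$438.13 − $760.44 → $0.00
Lowest trial balance = -$865.03 (Apr)
Initial deposit = cushion − low point = $876.26 − (-$865.03) = $1,741.29

$1,741.29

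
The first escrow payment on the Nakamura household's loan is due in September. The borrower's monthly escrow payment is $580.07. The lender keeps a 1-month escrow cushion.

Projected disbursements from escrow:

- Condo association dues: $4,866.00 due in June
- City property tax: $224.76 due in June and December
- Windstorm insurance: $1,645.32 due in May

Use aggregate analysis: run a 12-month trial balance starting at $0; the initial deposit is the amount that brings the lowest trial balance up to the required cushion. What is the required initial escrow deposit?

Cushion = 1 × $580.07 = $580.07
Trial balance (start $0, +$580.07 each month, − disbursements):
  Sep: +$580.07 → $580.07
  Oct: +$580.07 → $1,160.14
  Nov: +$580.07 → $1,740.21
  Dec: +$580.07 − $224.76 → $2,095.52
  Jan: +$580.07 → $2,675.59
  Feb: +$580.07 → $3,255.66
  Mar: +$580.07 → $3,835.73
  Apr: +$580.07 → $4,415.80
  May: +$580.07 − $1,645.32 → $3,350.55
  Jun: +$580.07 − $5,090.76 → -$1,160.14
  Jul: +$580.07 → -$580.07
  Aug: +$580.07 → $0.00
Lowest trial balance = -$1,160.14 (Jun)
Initial deposit = cushion − low point = $580.07 − (-$1,160.14) = $1,740.21

$1,740.21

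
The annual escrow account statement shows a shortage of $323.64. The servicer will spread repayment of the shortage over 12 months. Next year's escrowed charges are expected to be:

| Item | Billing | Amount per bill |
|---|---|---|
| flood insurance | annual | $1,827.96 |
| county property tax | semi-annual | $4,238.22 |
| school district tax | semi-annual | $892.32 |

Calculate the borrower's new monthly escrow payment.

Flood insurance — $1,827.96/yr
County property tax — $4,238.22 × 2 = $8,476.44/yr
School district tax — $892.32 × 2 = $1,784.64/yr
Combined annual = $1,827.96 + $8,476.44 + $1,784.64 = $12,089.04
Monthly = $12,089.04 ÷ 12 = $1,007.42
Monthly shortage recovery: $323.64 ÷ 12 = $26.97
Adjusted monthly = $1,007.42 + $26.97 = $1,034.39

$1,034.39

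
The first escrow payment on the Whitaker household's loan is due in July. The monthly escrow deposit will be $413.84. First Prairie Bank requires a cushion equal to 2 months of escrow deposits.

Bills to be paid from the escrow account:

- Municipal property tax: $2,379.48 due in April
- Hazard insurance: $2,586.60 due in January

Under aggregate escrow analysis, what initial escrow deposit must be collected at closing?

Cushion = 2 × $413.84 = $827.68
Trial balance (start $0, +$413.84 each month, − disbursements):
  Jul: +$413.84 → $413.84
  Aug: +$413.84 → $827.68
  Sep: +$413.84 → $1,241.52
  Oct: +$413.84 → $1,655.36
  Nov: +$413.84 → $2,069.20
  Dec: +$413.84 → $2,483.04
  Jan: +$413.84 − $2,586.60 → $310.28
  Feb: +$413.84 → $724.12
  Mar: +$413.84 → $1,137.96
  Apr: +$413.84 − $2,379.48 → -$827.68
  May: +$413.84 → -$413.84
  Jun: +$413.84 → $0.00
Lowest trial balance = -$827.68 (Apr)
Initial deposit = cushion − low point = $827.68 − (-$827.68) = $1,655.36

$1,655.36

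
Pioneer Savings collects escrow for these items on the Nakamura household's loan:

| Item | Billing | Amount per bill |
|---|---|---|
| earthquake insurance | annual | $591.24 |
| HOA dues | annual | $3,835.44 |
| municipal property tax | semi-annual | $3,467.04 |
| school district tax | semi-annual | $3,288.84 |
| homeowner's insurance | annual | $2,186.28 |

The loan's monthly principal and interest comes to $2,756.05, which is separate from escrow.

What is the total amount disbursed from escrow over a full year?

$20,124.72

Earthquake insurance = $591.24 per year
HOA dues = $3,835.44 per year
Municipal property tax = $3,467.04 × 2 = $6,934.08 per year
School district tax = $3,288.84 × 2 = $6,577.68 per year
Homeowner's insurance = $2,186.28 per year
Annual escrow total = $591.24 + $3,835.44 + $6,934.08 + $6,577.68 + $2,186.28 = $20,124.72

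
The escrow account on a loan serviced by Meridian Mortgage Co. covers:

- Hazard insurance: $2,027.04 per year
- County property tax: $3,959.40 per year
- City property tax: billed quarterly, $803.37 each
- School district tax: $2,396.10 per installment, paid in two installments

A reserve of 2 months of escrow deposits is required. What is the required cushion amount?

Hazard insurance = $2,027.04 annually
County property tax = $3,959.40 annually
City property tax = $803.37 × 4 = $3,213.48 annually
School district tax = $2,396.10 × 2 = $4,792.20 annually
Total per year = $2,027.04 + $3,959.40 + $3,213.48 + $4,792.20 = $13,992.12
Monthly escrow = $13,992.12 ÷ 12 = $1,166.01
Reserve = 2 × $1,166.01 = $2,332.02

$2,332.02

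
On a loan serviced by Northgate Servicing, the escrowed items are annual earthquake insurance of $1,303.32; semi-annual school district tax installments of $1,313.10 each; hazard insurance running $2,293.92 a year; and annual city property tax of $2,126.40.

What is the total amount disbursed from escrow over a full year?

$8,349.84

Earthquake insurance — $1,303.32 annually
School district tax — $1,313.10 × 2 = $2,626.20 annually
Hazard insurance — $2,293.92 annually
City property tax — $2,126.40 annually
Yearly total = $8,349.84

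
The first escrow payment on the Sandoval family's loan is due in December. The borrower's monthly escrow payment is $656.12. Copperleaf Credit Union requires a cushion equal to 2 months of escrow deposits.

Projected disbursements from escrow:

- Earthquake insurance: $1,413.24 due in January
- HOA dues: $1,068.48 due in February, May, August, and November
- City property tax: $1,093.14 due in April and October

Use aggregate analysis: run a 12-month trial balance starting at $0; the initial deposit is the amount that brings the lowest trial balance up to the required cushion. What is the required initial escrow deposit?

$2,018.86

Cushion = 2 × $656.12 = $1,312.24
Trial balance (start $0, +$656.12 each month, − disbursements):
  Dec: +$656.12 → $656.12
  Jan: +$656.12 − $1,413.24 → -$101.00
  Feb: +$656.12 − $1,068.48 → -$513.36
  Mar: +$656.12 → $142.76
  Apr: +$656.12 − $1,093.14 → -$294.26
  May: +$656.12 − $1,068.48 → -$706.62
  Jun: +$656.12 → -$50.50
  Jul: +$656.12 → $605.62
  Aug: +$656.12 − $1,068.48 → $193.26
  Sep: +$656.12 → $849.38
  Oct: +$656.12 − $1,093.14 → $412.36
  Nov: +$656.12 − $1,068.48 → $0.00
Lowest trial balance = -$706.62 (May)
Initial deposit = cushion − low point = $1,312.24 − (-$706.62) = $2,018.86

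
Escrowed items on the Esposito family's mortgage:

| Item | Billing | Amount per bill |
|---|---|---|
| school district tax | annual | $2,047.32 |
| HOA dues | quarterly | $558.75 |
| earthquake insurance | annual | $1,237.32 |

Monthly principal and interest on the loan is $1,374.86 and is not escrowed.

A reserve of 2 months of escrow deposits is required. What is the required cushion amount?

School district tax — $2,047.32 annually
HOA dues — $558.75 × 4 = $2,235.00 annually
Earthquake insurance — $1,237.32 annually
Combined annual = $5,519.64
Base monthly escrow = $5,519.64 ÷ 12 = $459.97
Cushion = 2 × $459.97 = $919.94

$919.94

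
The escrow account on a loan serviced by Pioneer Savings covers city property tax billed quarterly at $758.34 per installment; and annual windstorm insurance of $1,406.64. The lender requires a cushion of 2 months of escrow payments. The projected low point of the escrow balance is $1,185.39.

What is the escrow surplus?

$445.39

City property tax — $758.34 × 4 = $3,033.36 annually
Windstorm insurance — $1,406.64 annually
Yearly total = $4,440.00
Per month = $4,440.00 ÷ 12 = $370.00
Required cushion = 2 × $370.00 = $740.00
Surplus = $1,185.39 − $740.00 = $445.39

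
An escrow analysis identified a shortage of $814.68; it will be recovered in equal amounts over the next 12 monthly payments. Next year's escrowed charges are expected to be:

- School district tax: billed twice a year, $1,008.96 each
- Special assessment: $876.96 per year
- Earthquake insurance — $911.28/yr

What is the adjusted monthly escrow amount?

$385.07

School district tax = $1,008.96 × 2 = $2,017.92
Special assessment = $876.96
Earthquake insurance = $911.28
Total per year = $2,017.92 + $876.96 + $911.28 = $3,806.16
Monthly = $3,806.16 / 12 = $317.18
Monthly shortage recovery: $814.68 / 12 = $67.89
Adjusted monthly = $317.18 + $67.89 = $385.07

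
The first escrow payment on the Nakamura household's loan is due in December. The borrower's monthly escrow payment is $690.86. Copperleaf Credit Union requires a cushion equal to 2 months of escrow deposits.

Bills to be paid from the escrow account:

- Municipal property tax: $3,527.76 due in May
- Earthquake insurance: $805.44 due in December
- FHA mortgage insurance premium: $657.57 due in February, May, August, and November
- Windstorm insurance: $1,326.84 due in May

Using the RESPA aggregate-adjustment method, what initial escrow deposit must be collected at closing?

$4,211.74

Cushion = 2 × $690.86 = $1,381.72
Trial balance (start $0, +$690.86 each month, − disbursements):
  Dec: +$690.86 − $805.44 → -$114.58
  Jan: +$690.86 → $576.28
  Feb: +$690.86 − $657.57 → $609.57
  Mar: +$690.86 → $1,300.43
  Apr: +$690.86 → $1,991.29
  May: +$690.86 − $5,512.17 → -$2,830.02
  Jun: +$690.86 → -$2,139.16
  Jul: +$690.86 → -$1,448.30
  Aug: +$690.86 − $657.57 → -$1,415.01
  Sep: +$690.86 → -$724.15
  Oct: +$690.86 → -$33.29
  Nov: +$690.86 − $657.57 → $0.00
Lowest trial balance = -$2,830.02 (May)
Initial deposit = cushion − low point = $1,381.72 − (-$2,830.02) = $4,211.74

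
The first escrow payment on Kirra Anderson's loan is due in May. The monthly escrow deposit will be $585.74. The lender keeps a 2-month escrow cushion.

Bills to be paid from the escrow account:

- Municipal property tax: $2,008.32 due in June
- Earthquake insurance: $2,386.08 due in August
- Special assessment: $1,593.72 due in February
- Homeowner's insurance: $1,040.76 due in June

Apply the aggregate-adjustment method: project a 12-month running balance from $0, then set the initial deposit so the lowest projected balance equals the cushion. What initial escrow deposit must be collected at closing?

$4,263.68

Cushion = 2 × $585.74 = $1,171.48
Trial balance (start $0, +$585.74 each month, − disbursements):
  May: +$585.74 → $585.74
  Jun: +$585.74 − $3,049.08 → -$1,877.60
  Jul: +$585.74 → -$1,291.86
  Aug: +$585.74 − $2,386.08 → -$3,092.20
  Sep: +$585.74 → -$2,506.46
  Oct: +$585.74 → -$1,920.72
  Nov: +$585.74 → -$1,334.98
  Dec: +$585.74 → -$749.24
  Jan: +$585.74 → -$163.50
  Feb: +$585.74 − $1,593.72 → -$1,171.48
  Mar: +$585.74 → -$585.74
  Apr: +$585.74 → $0.00
Lowest trial balance = -$3,092.20 (Aug)
Initial deposit = cushion − low point = $1,171.48 − (-$3,092.20) = $4,263.68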